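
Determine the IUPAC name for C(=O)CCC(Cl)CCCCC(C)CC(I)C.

4-chloro-11-iodo-9-methyldodecanal

The longest carbon chain that includes the –CHO group has 12 carbons, so the parent hydride is dodecane.
The principal characteristic group is an aldehyde (terminal –CHO), named with the suffix -al.
The numbering direction is chosen so that the aldehyde carbon is C-1 by definition.
That gives a chloro group at C-4; an iodo group at C-11; a methyl group at C-9.
Substituent prefixes are cited in alphabetical order (multiplying prefixes like di-/tri- are ignored for ordering).
The name is 4-chloro-11-iodo-9-methyldodecanal.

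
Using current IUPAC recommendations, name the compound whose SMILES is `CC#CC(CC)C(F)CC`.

The longest chain bearing the multiple bond is 7 carbons long (heptane).
There is one C≡C triple bond, indicated by the ending -yne.
Number the chain so that numbering from this end puts the triple bond at C-2 rather than C-5.
This places the triple bond between C-2 and C-3; an ethyl group at C-4; a fluoro group at C-5.
Prefixes are listed alphabetically: ethyl, fluoro.
Assembling the pieces gives 4-ethyl-5-fluorohept-2-yne.

4-ethyl-5-fluorohept-2-yne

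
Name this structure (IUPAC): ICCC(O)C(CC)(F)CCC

4-ethyl-4-fluoro-1-iodoheptan-3-ol

The longest chain bearing the –OH group is 7 carbons long (heptane).
The principal characteristic group is an alcohol (–OH), named with the suffix -ol.
Number the chain so that numbering from this end puts the hydroxyl group at C-3 rather than C-5.
With this numbering: the hydroxyl at C-3; an ethyl group at C-4; a fluoro group at C-4; an iodo group at C-1.
The substituents are ordered alphabetically, ignoring any di-/tri- multipliers.
Assembling the pieces gives 4-ethyl-4-fluoro-1-iodoheptan-3-ol.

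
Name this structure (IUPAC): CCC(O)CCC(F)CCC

The longest chain bearing the –OH group is 9 carbons long (nonane).
The principal characteristic group is an alcohol (–OH), named with the suffix -ol.
Choose the numbering such that numbering from this end puts the hydroxyl group at C-3 rather than C-7.
This places the hydroxyl at C-3; a fluoro group at C-6.
Putting it together: 6-fluorononan-3-ol.

6-fluorononan-3-ol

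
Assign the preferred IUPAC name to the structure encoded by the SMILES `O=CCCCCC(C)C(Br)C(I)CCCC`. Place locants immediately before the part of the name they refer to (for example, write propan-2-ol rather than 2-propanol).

7-bromo-8-iodo-6-methyldodecanal

The longest carbon chain that includes the –CHO group has 12 carbons, so the parent hydride is dodecane.
The highest-priority functional group is an aldehyde (terminal –CHO), so the name ends in -al.
Choose the numbering such that the aldehyde carbon is C-1 by definition.
With this numbering: a bromo group at C-7; an iodo group at C-8; a methyl group at C-6.
The substituents are ordered alphabetically, ignoring any di-/tri- multipliers.
Putting it together: 7-bromo-8-iodo-6-methyldodecanal.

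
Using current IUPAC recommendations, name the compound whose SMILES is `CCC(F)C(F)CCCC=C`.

The longest chain bearing the multiple bond is 9 carbons long (nonane).
A C=C double bond in the chain gives the infix -ene-.
Number the chain so that numbering from this end puts the double bond at C-1 rather than C-8.
This places the double bond between C-1 and C-2; fluoro groups at C-6 and C-7.
Assembling the pieces gives 6,7-difluoronon-1-ene.

6,7-difluoronon-1-ene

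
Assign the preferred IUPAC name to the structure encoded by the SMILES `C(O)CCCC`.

pentan-1-ol

The longest chain bearing the –OH group is 5 carbons long (pentane).
An alcohol (–OH) is the principal characteristic group, giving the suffix -ol.
Choose the numbering such that numbering from this end puts the hydroxyl group at C-1 rather than C-5.
With this numbering: the hydroxyl at C-1.
The name is pentan-1-ol.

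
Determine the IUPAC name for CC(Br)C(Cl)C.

2-bromo-3-chlorobutane

The longest continuous carbon chain has 4 atoms, so the parent hydride is butane.
Choose the numbering such that the locant sets are identical either way, so the alphabetically earlier bromo substituent takes the lower locant (2 rather than 3).
That gives a bromo group at C-2; a chloro group at C-3.
Substituent prefixes are cited in alphabetical order (multiplying prefixes like di-/tri- are ignored for ordering).
Putting it together: 2-bromo-3-chlorobutane.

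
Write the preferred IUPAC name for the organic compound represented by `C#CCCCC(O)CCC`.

The longest carbon chain that includes the –OH group and the multiple bond has 9 carbons, so the parent hydride is nonane.
An alcohol (–OH) is the principal characteristic group, giving the suffix -ol.
There is one C≡C triple bond, indicated by the ending -yne.
Choose the numbering such that numbering from this end puts the hydroxyl group at C-4 rather than C-6.
With this numbering: the hydroxyl at C-4; the triple bond between C-8 and C-9.
Assembling the pieces gives non-8-yn-4-ol.

non-8-yn-4-ol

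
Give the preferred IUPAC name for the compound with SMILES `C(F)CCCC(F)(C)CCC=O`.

Counting along the main chain through the –CHO group gives 8 carbons: the parent is octane.
The highest-priority functional group is an aldehyde (terminal –CHO), so the name ends in -al.
Choose the numbering such that the aldehyde carbon is C-1 by definition.
With this numbering: fluoro groups at C-4 and C-8; a methyl group at C-4.
Prefixes are listed alphabetically: fluoro, methyl.
The name is 4,8-difluoro-4-methyloctanal.

4,8-difluoro-4-methyloctanal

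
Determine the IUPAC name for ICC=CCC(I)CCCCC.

The longest chain bearing the multiple bond is 10 carbons long (decane).
There is one C=C double bond, indicated by the ending -ene.
The numbering direction is chosen so that numbering from this end puts the double bond at C-2 rather than C-8.
This places the double bond between C-2 and C-3; iodo groups at C-1 and C-5.
Putting it together: 1,5-diiododec-2-ene.

1,5-diiododec-2-ene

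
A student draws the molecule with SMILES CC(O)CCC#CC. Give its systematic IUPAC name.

The longest chain bearing the –OH group and the multiple bond is 7 carbons long (heptane).
The highest-priority functional group is an alcohol (–OH), so the name ends in -ol.
There is one C≡C triple bond, indicated by the ending -yne.
The numbering direction is chosen so that numbering from this end puts the hydroxyl group at C-2 rather than C-6.
This places the hydroxyl at C-2; the triple bond between C-5 and C-6.
Putting it together: hept-5-yn-2-ol.

hept-5-yn-2-ol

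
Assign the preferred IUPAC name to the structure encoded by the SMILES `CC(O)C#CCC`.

The longest chain bearing the –OH group and the multiple bond is 6 carbons long (hexane).
The highest-priority functional group is an alcohol (–OH), so the name ends in -ol.
There is one C≡C triple bond, indicated by the ending -yne.
Number the chain so that numbering from this end puts the hydroxyl group at C-2 rather than C-5.
With this numbering: the hydroxyl at C-2; the triple bond between C-3 and C-4.
Assembling the pieces gives hex-3-yn-2-ol.

hex-3-yn-2-ol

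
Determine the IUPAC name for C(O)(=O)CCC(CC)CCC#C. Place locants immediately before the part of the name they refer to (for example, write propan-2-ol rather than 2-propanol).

The longest chain bearing the –COOH group and the multiple bond is 8 carbons long (octane).
The highest-priority functional group is a carboxylic acid (terminal –COOH), so the name ends in -oic acid.
There is one C≡C triple bond, indicated by the ending -yne.
Choose the numbering such that the carboxylic acid carbon is C-1 by definition.
This places the triple bond between C-7 and C-8; an ethyl group at C-4.
The name is 4-ethyloct-7-ynoic acid.

4-ethyloct-7-ynoic acid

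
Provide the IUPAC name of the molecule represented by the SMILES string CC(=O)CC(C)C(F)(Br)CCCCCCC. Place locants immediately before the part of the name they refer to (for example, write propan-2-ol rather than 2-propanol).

The longest chain bearing the carbonyl is 12 carbons long (dodecane).
A ketone (C=O on an internal carbon) is the principal characteristic group, giving the suffix -one.
Number the chain so that numbering from this end puts the carbonyl group at C-2 rather than C-11.
With this numbering: the carbonyl at C-2; a bromo group at C-5; a fluoro group at C-5; a methyl group at C-4.
Prefixes are listed alphabetically: bromo, fluoro, methyl.
The name is 5-bromo-5-fluoro-4-methyldodecan-2-one.

5-bromo-5-fluoro-4-methyldodecan-2-one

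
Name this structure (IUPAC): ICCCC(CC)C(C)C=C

Counting along the main chain through the multiple bond gives 7 carbons: the parent is heptane.
There is one C=C double bond, indicated by the ending -ene.
Number the chain so that numbering from this end puts the double bond at C-1 rather than C-6.
That gives the double bond between C-1 and C-2; an ethyl group at C-4; an iodo group at C-7; a methyl group at C-3.
Substituent prefixes are cited in alphabetical order (multiplying prefixes like di-/tri- are ignored for ordering).
Putting it together: 4-ethyl-7-iodo-3-methylhept-1-ene.

4-ethyl-7-iodo-3-methylhept-1-ene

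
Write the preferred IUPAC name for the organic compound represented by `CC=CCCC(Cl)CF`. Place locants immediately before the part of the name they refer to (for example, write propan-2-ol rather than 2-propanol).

The longest carbon chain that includes the multiple bond has 7 carbons, so the parent hydride is heptane.
There is one C=C double bond, indicated by the ending -ene.
The numbering direction is chosen so that numbering from this end puts the double bond at C-2 rather than C-5.
This places the double bond between C-2 and C-3; a chloro group at C-6; a fluoro group at C-7.
Prefixes are listed alphabetically: chloro, fluoro.
Putting it together: 6-chloro-7-fluorohept-2-ene.

6-chloro-7-fluorohept-2-ene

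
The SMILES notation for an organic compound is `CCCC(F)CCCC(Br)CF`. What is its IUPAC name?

2-bromo-1,6-difluorononane

The parent chain contains 9 carbons (nonane).
Choose the numbering such that the substituent locant set {1,2,6} is lower than {4,8,9} at the first point of difference.
That gives a bromo group at C-2; fluoro groups at C-1 and C-6.
Substituent prefixes are cited in alphabetical order (multiplying prefixes like di-/tri- are ignored for ordering).
Putting it together: 2-bromo-1,6-difluorononane.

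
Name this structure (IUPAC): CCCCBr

1-bromobutane

The longest continuous carbon chain has 4 atoms, so the parent hydride is butane.
The numbering direction is chosen so that the substituent locant set {1} is lower than {4} at the first point of difference.
With this numbering: a bromo group at C-1.
Putting it together: 1-bromobutane.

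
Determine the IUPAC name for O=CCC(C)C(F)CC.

4-fluoro-3-methylhexanal

Counting along the main chain through the –CHO group gives 6 carbons: the parent is hexane.
The principal characteristic group is an aldehyde (terminal –CHO), named with the suffix -al.
Number the chain so that the aldehyde carbon is C-1 by definition.
With this numbering: a fluoro group at C-4; a methyl group at C-3.
Prefixes are listed alphabetically: fluoro, methyl.
The name is 4-fluoro-3-methylhexanal.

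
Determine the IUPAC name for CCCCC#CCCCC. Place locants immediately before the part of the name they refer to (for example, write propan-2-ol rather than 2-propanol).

dec-5-yne

Counting along the main chain through the multiple bond gives 10 carbons: the parent is decane.
A C≡C triple bond in the chain gives the infix -yne-.
Numbering from either end gives identical locants here.
With this numbering: the triple bond between C-5 and C-6.
Putting it together: dec-5-yne.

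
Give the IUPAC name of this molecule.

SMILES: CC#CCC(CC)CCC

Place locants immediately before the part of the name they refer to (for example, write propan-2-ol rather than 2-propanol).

Counting along the main chain through the multiple bond gives 8 carbons: the parent is octane.
There is one C≡C triple bond, indicated by the ending -yne.
Number the chain so that numbering from this end puts the triple bond at C-2 rather than C-6.
This places the triple bond between C-2 and C-3; an ethyl group at C-5.
Putting it together: 5-ethyloct-2-yne.

5-ethyloct-2-yne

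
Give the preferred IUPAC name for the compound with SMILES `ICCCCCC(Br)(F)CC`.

The parent chain contains 8 carbons (octane).
The numbering direction is chosen so that the substituent locant set {1,6,6} is lower than {3,3,8} at the first point of difference.
With this numbering: a bromo group at C-6; a fluoro group at C-6; an iodo group at C-1.
The substituents are ordered alphabetically, ignoring any di-/tri- multipliers.
Putting it together: 6-bromo-6-fluoro-1-iodooctane.

6-bromo-6-fluoro-1-iodooctane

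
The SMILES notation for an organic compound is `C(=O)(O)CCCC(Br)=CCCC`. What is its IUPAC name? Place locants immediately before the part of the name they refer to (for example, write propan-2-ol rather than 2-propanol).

5-bromonon-5-enoic acid

Counting along the main chain through the –COOH group and the multiple bond gives 9 carbons: the parent is nonane.
A carboxylic acid (terminal –COOH) is the principal characteristic group, giving the suffix -oic acid.
The chain contains a C=C double bond, so the unsaturation ending is -ene.
Choose the numbering such that the carboxylic acid carbon is C-1 by definition.
With this numbering: the double bond between C-5 and C-6; a bromo group at C-5.
Assembling the pieces gives 5-bromonon-5-enoic acid.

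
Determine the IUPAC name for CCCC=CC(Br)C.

The longest carbon chain that includes the multiple bond has 7 carbons, so the parent hydride is heptane.
A C=C double bond in the chain gives the infix -ene-.
Choose the numbering such that numbering from this end puts the double bond at C-3 rather than C-4.
With this numbering: the double bond between C-3 and C-4; a bromo group at C-2.
The name is 2-bromohept-3-ene.

2-bromohept-3-ene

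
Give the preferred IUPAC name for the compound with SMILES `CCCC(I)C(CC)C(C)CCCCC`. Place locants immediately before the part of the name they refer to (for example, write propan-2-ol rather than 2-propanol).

The parent chain contains 11 carbons (undecane).
Number the chain so that the substituent locant set {4,5,6} is lower than {6,7,8} at the first point of difference.
That gives an ethyl group at C-5; an iodo group at C-4; a methyl group at C-6.
Substituent prefixes are cited in alphabetical order (multiplying prefixes like di-/tri- are ignored for ordering).
The name is 5-ethyl-4-iodo-6-methylundecane.

5-ethyl-4-iodo-6-methylundecane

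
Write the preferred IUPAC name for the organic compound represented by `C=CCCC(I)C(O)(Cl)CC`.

3-chloro-4-iodooct-7-en-3-ol

The longest chain bearing the –OH group and the multiple bond is 8 carbons long (octane).
The highest-priority functional group is an alcohol (–OH), so the name ends in -ol.
A C=C double bond in the chain gives the infix -ene-.
Choose the numbering such that numbering from this end puts the hydroxyl group at C-3 rather than C-6.
With this numbering: the hydroxyl at C-3; the double bond between C-7 and C-8; a chloro group at C-3; an iodo group at C-4.
Substituent prefixes are cited in alphabetical order (multiplying prefixes like di-/tri- are ignored for ordering).
Putting it together: 3-chloro-4-iodooct-7-en-3-ol.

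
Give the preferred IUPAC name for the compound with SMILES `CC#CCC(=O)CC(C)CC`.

Counting along the main chain through the carbonyl and the multiple bond gives 9 carbons: the parent is nonane.
The principal characteristic group is a ketone (C=O on an internal carbon), named with the suffix -one.
The chain contains a C≡C triple bond, so the unsaturation ending is -yne.
Number the chain so that numbering from this end puts the triple bond at C-2 rather than C-7.
That gives the carbonyl at C-5; the triple bond between C-2 and C-3; a methyl group at C-7.
Assembling the pieces gives 7-methylnon-2-yn-5-one.

7-methylnon-2-yn-5-one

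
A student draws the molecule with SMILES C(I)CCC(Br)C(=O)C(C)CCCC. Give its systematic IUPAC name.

4-bromo-1-iodo-6-methyldecan-5-one

Counting along the main chain through the carbonyl gives 10 carbons: the parent is decane.
A ketone (C=O on an internal carbon) is the principal characteristic group, giving the suffix -one.
The numbering direction is chosen so that numbering from this end puts the carbonyl group at C-5 rather than C-6.
With this numbering: the carbonyl at C-5; a bromo group at C-4; an iodo group at C-1; a methyl group at C-6.
Prefixes are listed alphabetically: bromo, iodo, methyl.
The name is 4-bromo-1-iodo-6-methyldecan-5-one.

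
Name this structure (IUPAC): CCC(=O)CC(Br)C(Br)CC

5,6-dibromooctan-3-one

The longest carbon chain that includes the carbonyl has 8 carbons, so the parent hydride is octane.
The highest-priority functional group is a ketone (C=O on an internal carbon), so the name ends in -one.
The numbering direction is chosen so that numbering from this end puts the carbonyl group at C-3 rather than C-6.
With this numbering: the carbonyl at C-3; bromo groups at C-5 and C-6.
Putting it together: 5,6-dibromooctan-3-one.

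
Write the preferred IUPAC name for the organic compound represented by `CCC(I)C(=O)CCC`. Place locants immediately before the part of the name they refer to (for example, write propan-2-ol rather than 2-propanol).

3-iodoheptan-4-one

Counting along the main chain through the carbonyl gives 7 carbons: the parent is heptane.
The highest-priority functional group is a ketone (C=O on an internal carbon), so the name ends in -one.
Choose the numbering such that the substituent locant set {3} is lower than {5} at the first point of difference.
This places the carbonyl at C-4; an iodo group at C-3.
The name is 3-iodoheptan-4-one.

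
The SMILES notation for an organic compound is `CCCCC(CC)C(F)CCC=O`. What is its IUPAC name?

5-ethyl-4-fluorononanal

Counting along the main chain through the –CHO group gives 9 carbons: the parent is nonane.
The principal characteristic group is an aldehyde (terminal –CHO), named with the suffix -al.
Number the chain so that the aldehyde carbon is C-1 by definition.
This places an ethyl group at C-5; a fluoro group at C-4.
Prefixes are listed alphabetically: ethyl, fluoro.
Putting it together: 5-ethyl-4-fluorononanal.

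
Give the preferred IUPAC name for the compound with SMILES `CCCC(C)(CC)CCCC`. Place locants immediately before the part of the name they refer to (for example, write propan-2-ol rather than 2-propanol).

4-ethyl-4-methyloctane

The longest carbon chain is 8 atoms: the parent is octane.
Number the chain so that the substituent locant set {4,4} is lower than {5,5} at the first point of difference.
With this numbering: an ethyl group at C-4; a methyl group at C-4.
Prefixes are listed alphabetically: ethyl, methyl.
Putting it together: 4-ethyl-4-methyloctane.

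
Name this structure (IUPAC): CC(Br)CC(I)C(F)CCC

The longest continuous carbon chain has 8 atoms, so the parent hydride is octane.
Choose the numbering such that the substituent locant set {2,4,5} is lower than {4,5,7} at the first point of difference.
That gives a bromo group at C-2; a fluoro group at C-5; an iodo group at C-4.
The substituents are ordered alphabetically, ignoring any di-/tri- multipliers.
Assembling the pieces gives 2-bromo-5-fluoro-4-iodooctane.

2-bromo-5-fluoro-4-iodooctane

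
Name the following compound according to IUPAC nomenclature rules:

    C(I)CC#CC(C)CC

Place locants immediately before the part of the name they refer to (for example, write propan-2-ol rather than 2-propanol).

1-iodo-5-methylhept-3-yne

The longest chain bearing the multiple bond is 7 carbons long (heptane).
The chain contains a C≡C triple bond, so the unsaturation ending is -yne.
Number the chain so that numbering from this end puts the triple bond at C-3 rather than C-4.
With this numbering: the triple bond between C-3 and C-4; an iodo group at C-1; a methyl group at C-5.
Substituent prefixes are cited in alphabetical order (multiplying prefixes like di-/tri- are ignored for ordering).
Assembling the pieces gives 1-iodo-5-methylhept-3-yne.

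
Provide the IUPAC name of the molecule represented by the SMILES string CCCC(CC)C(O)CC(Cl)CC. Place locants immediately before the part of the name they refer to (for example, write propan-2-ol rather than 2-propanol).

3-chloro-6-ethylnonan-5-ol

The longest carbon chain that includes the –OH group has 9 carbons, so the parent hydride is nonane.
The principal characteristic group is an alcohol (–OH), named with the suffix -ol.
The numbering direction is chosen so that the substituent locant set {3,6} is lower than {4,7} at the first point of difference.
This places the hydroxyl at C-5; a chloro group at C-3; an ethyl group at C-6.
The substituents are ordered alphabetically, ignoring any di-/tri- multipliers.
Assembling the pieces gives 3-chloro-6-ethylnonan-5-ol.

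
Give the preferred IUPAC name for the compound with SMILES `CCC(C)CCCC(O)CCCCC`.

Counting along the main chain through the –OH group gives 12 carbons: the parent is dodecane.
An alcohol (–OH) is the principal characteristic group, giving the suffix -ol.
The numbering direction is chosen so that numbering from this end puts the hydroxyl group at C-6 rather than C-7.
This places the hydroxyl at C-6; a methyl group at C-10.
Putting it together: 10-methyldodecan-6-ol.

10-methyldodecan-6-ol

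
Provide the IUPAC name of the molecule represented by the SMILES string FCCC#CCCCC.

1-fluorooct-3-yne

Counting along the main chain through the multiple bond gives 8 carbons: the parent is octane.
The chain contains a C≡C triple bond, so the unsaturation ending is -yne.
Number the chain so that numbering from this end puts the triple bond at C-3 rather than C-5.
With this numbering: the triple bond between C-3 and C-4; a fluoro group at C-1.
Assembling the pieces gives 1-fluorooct-3-yne.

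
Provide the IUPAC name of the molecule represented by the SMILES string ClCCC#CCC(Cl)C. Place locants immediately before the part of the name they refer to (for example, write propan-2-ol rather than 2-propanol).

1,6-dichlorohept-3-yne

The longest carbon chain that includes the multiple bond has 7 carbons, so the parent hydride is heptane.
A C≡C triple bond in the chain gives the infix -yne-.
The numbering direction is chosen so that numbering from this end puts the triple bond at C-3 rather than C-4.
With this numbering: the triple bond between C-3 and C-4; chloro groups at C-1 and C-6.
Assembling the pieces gives 1,6-dichlorohept-3-yne.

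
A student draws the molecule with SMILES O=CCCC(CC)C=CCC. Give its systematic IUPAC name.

4-ethyloct-5-enal

The longest chain bearing the –CHO group and the multiple bond is 8 carbons long (octane).
An aldehyde (terminal –CHO) is the principal characteristic group, giving the suffix -al.
There is one C=C double bond, indicated by the ending -ene.
Number the chain so that the aldehyde carbon is C-1 by definition.
This places the double bond between C-5 and C-6; an ethyl group at C-4.
The name is 4-ethyloct-5-enal.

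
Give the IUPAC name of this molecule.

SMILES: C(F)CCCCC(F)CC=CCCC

7,12-difluorododec-4-ene

The longest chain bearing the multiple bond is 12 carbons long (dodecane).
There is one C=C double bond, indicated by the ending -ene.
Number the chain so that numbering from this end puts the double bond at C-4 rather than C-8.
That gives the double bond between C-4 and C-5; fluoro groups at C-7 and C-12.
The name is 7,12-difluorododec-4-ene.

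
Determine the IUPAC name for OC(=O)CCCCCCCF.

8-fluorooctanoic acid

Counting along the main chain through the –COOH group gives 8 carbons: the parent is octane.
The principal characteristic group is a carboxylic acid (terminal –COOH), named with the suffix -oic acid.
Choose the numbering such that the carboxylic acid carbon is C-1 by definition.
With this numbering: a fluoro group at C-8.
Assembling the pieces gives 8-fluorooctanoic acid.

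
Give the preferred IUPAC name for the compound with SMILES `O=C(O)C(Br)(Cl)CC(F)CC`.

The longest carbon chain that includes the –COOH group has 6 carbons, so the parent hydride is hexane.
The principal characteristic group is a carboxylic acid (terminal –COOH), named with the suffix -oic acid.
Number the chain so that the carboxylic acid carbon is C-1 by definition.
With this numbering: a bromo group at C-2; a chloro group at C-2; a fluoro group at C-4.
Substituent prefixes are cited in alphabetical order (multiplying prefixes like di-/tri- are ignored for ordering).
The name is 2-bromo-2-chloro-4-fluorohexanoic acid.

2-bromo-2-chloro-4-fluorohexanoic acid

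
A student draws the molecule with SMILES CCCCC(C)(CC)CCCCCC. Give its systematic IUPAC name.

The longest carbon chain is 11 atoms: the parent is undecane.
The numbering direction is chosen so that the substituent locant set {5,5} is lower than {7,7} at the first point of difference.
With this numbering: an ethyl group at C-5; a methyl group at C-5.
Substituent prefixes are cited in alphabetical order (multiplying prefixes like di-/tri- are ignored for ordering).
The name is 5-ethyl-5-methylundecane.

5-ethyl-5-methylundecane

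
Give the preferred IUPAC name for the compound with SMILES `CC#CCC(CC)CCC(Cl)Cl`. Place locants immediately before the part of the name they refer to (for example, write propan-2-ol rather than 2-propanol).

8,8-dichloro-5-ethyloct-2-yne

Counting along the main chain through the multiple bond gives 8 carbons: the parent is octane.
The chain contains a C≡C triple bond, so the unsaturation ending is -yne.
Number the chain so that numbering from this end puts the triple bond at C-2 rather than C-6.
With this numbering: the triple bond between C-2 and C-3; two chloro groups at C-8; an ethyl group at C-5.
Prefixes are listed alphabetically: chloro, ethyl.
Putting it together: 8,8-dichloro-5-ethyloct-2-yne.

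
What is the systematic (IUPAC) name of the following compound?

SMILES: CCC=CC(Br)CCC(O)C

Counting along the main chain through the –OH group and the multiple bond gives 9 carbons: the parent is nonane.
The principal characteristic group is an alcohol (–OH), named with the suffix -ol.
A C=C double bond in the chain gives the infix -ene-.
Number the chain so that numbering from this end puts the hydroxyl group at C-2 rather than C-8.
That gives the hydroxyl at C-2; the double bond between C-6 and C-7; a bromo group at C-5.
Assembling the pieces gives 5-bromonon-6-en-2-ol.

5-bromonon-6-en-2-ol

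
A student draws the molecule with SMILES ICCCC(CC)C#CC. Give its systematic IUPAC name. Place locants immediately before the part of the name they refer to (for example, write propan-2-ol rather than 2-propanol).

4-ethyl-7-iodohept-2-yne

The longest carbon chain that includes the multiple bond has 7 carbons, so the parent hydride is heptane.
A C≡C triple bond in the chain gives the infix -yne-.
Number the chain so that numbering from this end puts the triple bond at C-2 rather than C-5.
That gives the triple bond between C-2 and C-3; an ethyl group at C-4; an iodo group at C-7.
Prefixes are listed alphabetically: ethyl, iodo.
The name is 4-ethyl-7-iodohept-2-yne.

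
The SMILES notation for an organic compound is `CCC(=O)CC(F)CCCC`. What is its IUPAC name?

5-fluorononan-3-one

Counting along the main chain through the carbonyl gives 9 carbons: the parent is nonane.
A ketone (C=O on an internal carbon) is the principal characteristic group, giving the suffix -one.
Choose the numbering such that numbering from this end puts the carbonyl group at C-3 rather than C-7.
This places the carbonyl at C-3; a fluoro group at C-5.
Assembling the pieces gives 5-fluorononan-3-one.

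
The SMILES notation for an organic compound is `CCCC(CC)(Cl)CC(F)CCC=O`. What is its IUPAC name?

6-chloro-6-ethyl-4-fluorononanal

Counting along the main chain through the –CHO group gives 9 carbons: the parent is nonane.
An aldehyde (terminal –CHO) is the principal characteristic group, giving the suffix -al.
Number the chain so that the aldehyde carbon is C-1 by definition.
This places a chloro group at C-6; an ethyl group at C-6; a fluoro group at C-4.
Prefixes are listed alphabetically: chloro, ethyl, fluoro.
Assembling the pieces gives 6-chloro-6-ethyl-4-fluorononanal.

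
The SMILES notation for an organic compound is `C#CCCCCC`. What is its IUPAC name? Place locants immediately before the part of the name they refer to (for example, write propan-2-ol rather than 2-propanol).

hept-1-yne

The longest chain bearing the multiple bond is 7 carbons long (heptane).
The chain contains a C≡C triple bond, so the unsaturation ending is -yne.
The numbering direction is chosen so that numbering from this end puts the triple bond at C-1 rather than C-6.
That gives the triple bond between C-1 and C-2.
Assembling the pieces gives hept-1-yne.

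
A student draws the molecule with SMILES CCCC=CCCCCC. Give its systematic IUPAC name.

Counting along the main chain through the multiple bond gives 10 carbons: the parent is decane.
A C=C double bond in the chain gives the infix -ene-.
Choose the numbering such that numbering from this end puts the double bond at C-4 rather than C-6.
With this numbering: the double bond between C-4 and C-5.
Assembling the pieces gives dec-4-ene.

dec-4-ene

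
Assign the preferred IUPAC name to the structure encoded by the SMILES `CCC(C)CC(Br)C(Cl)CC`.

4-bromo-3-chloro-6-methyloctane

The parent chain contains 8 carbons (octane).
Number the chain so that the substituent locant set {3,4,6} is lower than {3,5,6} at the first point of difference.
That gives a bromo group at C-4; a chloro group at C-3; a methyl group at C-6.
Substituent prefixes are cited in alphabetical order (multiplying prefixes like di-/tri- are ignored for ordering).
The name is 4-bromo-3-chloro-6-methyloctane.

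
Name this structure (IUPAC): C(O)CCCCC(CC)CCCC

Counting along the main chain through the –OH group gives 10 carbons: the parent is decane.
The highest-priority functional group is an alcohol (–OH), so the name ends in -ol.
Number the chain so that numbering from this end puts the hydroxyl group at C-1 rather than C-10.
This places the hydroxyl at C-1; an ethyl group at C-6.
Putting it together: 6-ethyldecan-1-ol.

6-ethyldecan-1-ol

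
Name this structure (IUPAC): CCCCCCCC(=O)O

octanoic acid

Counting along the main chain through the –COOH group gives 8 carbons: the parent is octane.
The highest-priority functional group is a carboxylic acid (terminal –COOH), so the name ends in -oic acid.
Choose the numbering such that the carboxylic acid carbon is C-1 by definition.
Assembling the pieces gives octanoic acid.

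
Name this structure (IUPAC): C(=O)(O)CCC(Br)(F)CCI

The longest carbon chain that includes the –COOH group has 6 carbons, so the parent hydride is hexane.
The highest-priority functional group is a carboxylic acid (terminal –COOH), so the name ends in -oic acid.
Choose the numbering such that the carboxylic acid carbon is C-1 by definition.
With this numbering: a bromo group at C-4; a fluoro group at C-4; an iodo group at C-6.
The substituents are ordered alphabetically, ignoring any di-/tri- multipliers.
Assembling the pieces gives 4-bromo-4-fluoro-6-iodohexanoic acid.

4-bromo-4-fluoro-6-iodohexanoic acid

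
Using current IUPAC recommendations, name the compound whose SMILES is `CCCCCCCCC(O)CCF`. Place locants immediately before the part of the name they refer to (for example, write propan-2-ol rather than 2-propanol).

Counting along the main chain through the –OH group gives 11 carbons: the parent is undecane.
An alcohol (–OH) is the principal characteristic group, giving the suffix -ol.
Number the chain so that numbering from this end puts the hydroxyl group at C-3 rather than C-9.
That gives the hydroxyl at C-3; a fluoro group at C-1.
Putting it together: 1-fluoroundecan-3-ol.

1-fluoroundecan-3-ol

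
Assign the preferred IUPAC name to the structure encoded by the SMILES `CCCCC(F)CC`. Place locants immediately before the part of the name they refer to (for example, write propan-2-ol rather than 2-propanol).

The parent chain contains 7 carbons (heptane).
Number the chain so that the substituent locant set {3} is lower than {5} at the first point of difference.
That gives a fluoro group at C-3.
Putting it together: 3-fluoroheptane.

3-fluoroheptane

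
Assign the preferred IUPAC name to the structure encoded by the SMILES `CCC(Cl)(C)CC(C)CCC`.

3-chloro-3,5-dimethyloctane

The parent chain contains 8 carbons (octane).
Choose the numbering such that the substituent locant set {3,3,5} is lower than {4,6,6} at the first point of difference.
This places a chloro group at C-3; methyl groups at C-3 and C-5.
Prefixes are listed alphabetically: chloro, methyl.
Putting it together: 3-chloro-3,5-dimethyloctane.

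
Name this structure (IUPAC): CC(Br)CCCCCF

The longest continuous carbon chain has 7 atoms, so the parent hydride is heptane.
The numbering direction is chosen so that the substituent locant set {1,6} is lower than {2,7} at the first point of difference.
With this numbering: a bromo group at C-6; a fluoro group at C-1.
Substituent prefixes are cited in alphabetical order (multiplying prefixes like di-/tri- are ignored for ordering).
Putting it together: 6-bromo-1-fluoroheptane.

6-bromo-1-fluoroheptane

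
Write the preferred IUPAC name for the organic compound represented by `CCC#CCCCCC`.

non-3-yne

The longest carbon chain that includes the multiple bond has 9 carbons, so the parent hydride is nonane.
The chain contains a C≡C triple bond, so the unsaturation ending is -yne.
The numbering direction is chosen so that numbering from this end puts the triple bond at C-3 rather than C-6.
This places the triple bond between C-3 and C-4.
Putting it together: non-3-yne.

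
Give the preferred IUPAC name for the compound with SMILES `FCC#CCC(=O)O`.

The longest carbon chain that includes the –COOH group and the multiple bond has 5 carbons, so the parent hydride is pentane.
The principal characteristic group is a carboxylic acid (terminal –COOH), named with the suffix -oic acid.
There is one C≡C triple bond, indicated by the ending -yne.
Choose the numbering such that the carboxylic acid carbon is C-1 by definition.
This places the triple bond between C-3 and C-4; a fluoro group at C-5.
The name is 5-fluoropent-3-ynoic acid.

5-fluoropent-3-ynoic acid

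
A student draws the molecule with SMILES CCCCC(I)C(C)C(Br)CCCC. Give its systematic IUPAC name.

The longest carbon chain is 11 atoms: the parent is undecane.
The numbering direction is chosen so that the locant sets are identical either way, so the alphabetically earlier bromo substituent takes the lower locant (5 rather than 7).
This places a bromo group at C-5; an iodo group at C-7; a methyl group at C-6.
Substituent prefixes are cited in alphabetical order (multiplying prefixes like di-/tri- are ignored for ordering).
The name is 5-bromo-7-iodo-6-methylundecane.

5-bromo-7-iodo-6-methylundecane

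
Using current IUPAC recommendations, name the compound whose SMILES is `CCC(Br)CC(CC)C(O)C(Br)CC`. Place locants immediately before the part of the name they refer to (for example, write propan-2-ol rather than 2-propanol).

3,7-dibromo-5-ethylnonan-4-ol

The longest chain bearing the –OH group is 9 carbons long (nonane).
The highest-priority functional group is an alcohol (–OH), so the name ends in -ol.
The numbering direction is chosen so that numbering from this end puts the hydroxyl group at C-4 rather than C-6.
This places the hydroxyl at C-4; bromo groups at C-3 and C-7; an ethyl group at C-5.
Prefixes are listed alphabetically: bromo, ethyl.
Putting it together: 3,7-dibromo-5-ethylnonan-4-ol.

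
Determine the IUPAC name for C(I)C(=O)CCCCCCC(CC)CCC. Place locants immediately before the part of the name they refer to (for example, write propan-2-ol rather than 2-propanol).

Counting along the main chain through the carbonyl gives 12 carbons: the parent is dodecane.
A ketone (C=O on an internal carbon) is the principal characteristic group, giving the suffix -one.
The numbering direction is chosen so that numbering from this end puts the carbonyl group at C-2 rather than C-11.
With this numbering: the carbonyl at C-2; an ethyl group at C-9; an iodo group at C-1.
Substituent prefixes are cited in alphabetical order (multiplying prefixes like di-/tri- are ignored for ordering).
Putting it together: 9-ethyl-1-iodododecan-2-one.

9-ethyl-1-iodododecan-2-one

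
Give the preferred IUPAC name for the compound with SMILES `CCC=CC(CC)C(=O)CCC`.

5-ethylnon-6-en-4-one

Counting along the main chain through the carbonyl and the multiple bond gives 9 carbons: the parent is nonane.
The principal characteristic group is a ketone (C=O on an internal carbon), named with the suffix -one.
There is one C=C double bond, indicated by the ending -ene.
The numbering direction is chosen so that numbering from this end puts the carbonyl group at C-4 rather than C-6.
That gives the carbonyl at C-4; the double bond between C-6 and C-7; an ethyl group at C-5.
The name is 5-ethylnon-6-en-4-one.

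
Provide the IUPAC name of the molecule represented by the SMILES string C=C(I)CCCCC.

2-iodohept-1-ene

The longest chain bearing the multiple bond is 7 carbons long (heptane).
The chain contains a C=C double bond, so the unsaturation ending is -ene.
Number the chain so that numbering from this end puts the double bond at C-1 rather than C-6.
With this numbering: the double bond between C-1 and C-2; an iodo group at C-2.
Assembling the pieces gives 2-iodohept-1-ene.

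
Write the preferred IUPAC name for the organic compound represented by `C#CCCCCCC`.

oct-1-yne

Counting along the main chain through the multiple bond gives 8 carbons: the parent is octane.
The chain contains a C≡C triple bond, so the unsaturation ending is -yne.
Choose the numbering such that numbering from this end puts the triple bond at C-1 rather than C-7.
This places the triple bond between C-1 and C-2.
The name is oct-1-yne.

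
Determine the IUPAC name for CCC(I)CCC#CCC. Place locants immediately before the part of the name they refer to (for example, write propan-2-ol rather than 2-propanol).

The longest carbon chain that includes the multiple bond has 9 carbons, so the parent hydride is nonane.
There is one C≡C triple bond, indicated by the ending -yne.
Choose the numbering such that numbering from this end puts the triple bond at C-3 rather than C-6.
This places the triple bond between C-3 and C-4; an iodo group at C-7.
Putting it together: 7-iodonon-3-yne.

7-iodonon-3-yne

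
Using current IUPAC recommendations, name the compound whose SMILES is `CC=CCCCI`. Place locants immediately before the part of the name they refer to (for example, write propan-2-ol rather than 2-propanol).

6-iodohex-2-ene

The longest chain bearing the multiple bond is 6 carbons long (hexane).
There is one C=C double bond, indicated by the ending -ene.
The numbering direction is chosen so that numbering from this end puts the double bond at C-2 rather than C-4.
This places the double bond between C-2 and C-3; an iodo group at C-6.
The name is 6-iodohex-2-ene.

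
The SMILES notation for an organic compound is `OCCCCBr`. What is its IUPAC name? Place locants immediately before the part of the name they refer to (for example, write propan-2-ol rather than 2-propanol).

The longest chain bearing the –OH group is 4 carbons long (butane).
The highest-priority functional group is an alcohol (–OH), so the name ends in -ol.
Choose the numbering such that numbering from this end puts the hydroxyl group at C-1 rather than C-4.
With this numbering: the hydroxyl at C-1; a bromo group at C-4.
The name is 4-bromobutan-1-ol.

4-bromobutan-1-ol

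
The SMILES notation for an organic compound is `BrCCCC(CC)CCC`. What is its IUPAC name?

1-bromo-4-ethylheptane

The parent chain contains 7 carbons (heptane).
The numbering direction is chosen so that the substituent locant set {1,4} is lower than {4,7} at the first point of difference.
With this numbering: a bromo group at C-1; an ethyl group at C-4.
The substituents are ordered alphabetically, ignoring any di-/tri- multipliers.
Assembling the pieces gives 1-bromo-4-ethylheptane.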